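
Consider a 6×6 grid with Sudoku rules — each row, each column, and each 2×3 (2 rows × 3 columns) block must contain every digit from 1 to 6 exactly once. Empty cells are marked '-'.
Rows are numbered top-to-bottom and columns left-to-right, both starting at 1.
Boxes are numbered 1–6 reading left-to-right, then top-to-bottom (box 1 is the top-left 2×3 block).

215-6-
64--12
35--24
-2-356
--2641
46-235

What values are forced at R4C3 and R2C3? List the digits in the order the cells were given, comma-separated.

4,3

For R4C3:
  Consider where 4 can go in row 4.
  R4C1 is out (column 1 already has a 4).
  So the only cell in row 4 that can hold 4 is R4C3.
  So R4C3 = 4.
For R2C3:
  Row 2 already contains {1, 2, 4, 6}.
  Column 3 already contains {2, 5}.
  Its 2×3 block (box 1) already contains {1, 2, 4, 5, 6}.
  The only value from 1–6 not eliminated is 3, so R2C3 = 3.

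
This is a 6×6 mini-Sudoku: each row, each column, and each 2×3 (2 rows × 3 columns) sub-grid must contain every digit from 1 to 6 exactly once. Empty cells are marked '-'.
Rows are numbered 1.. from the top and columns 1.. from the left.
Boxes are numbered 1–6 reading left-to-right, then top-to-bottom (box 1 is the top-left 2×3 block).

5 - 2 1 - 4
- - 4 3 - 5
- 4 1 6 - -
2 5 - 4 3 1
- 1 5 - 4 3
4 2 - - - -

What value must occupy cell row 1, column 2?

Cell row 1, column 2 itself could take any of {3, 6} by direct elimination.
Consider where 3 can go in box 1.
row 2, column 1 is out (row 2 already has a 3).
row 2, column 2 is out (row 2 already has a 3).
So the only cell in box 1 that can hold 3 is row 1, column 2.
Therefore row 1, column 2 = 3.

3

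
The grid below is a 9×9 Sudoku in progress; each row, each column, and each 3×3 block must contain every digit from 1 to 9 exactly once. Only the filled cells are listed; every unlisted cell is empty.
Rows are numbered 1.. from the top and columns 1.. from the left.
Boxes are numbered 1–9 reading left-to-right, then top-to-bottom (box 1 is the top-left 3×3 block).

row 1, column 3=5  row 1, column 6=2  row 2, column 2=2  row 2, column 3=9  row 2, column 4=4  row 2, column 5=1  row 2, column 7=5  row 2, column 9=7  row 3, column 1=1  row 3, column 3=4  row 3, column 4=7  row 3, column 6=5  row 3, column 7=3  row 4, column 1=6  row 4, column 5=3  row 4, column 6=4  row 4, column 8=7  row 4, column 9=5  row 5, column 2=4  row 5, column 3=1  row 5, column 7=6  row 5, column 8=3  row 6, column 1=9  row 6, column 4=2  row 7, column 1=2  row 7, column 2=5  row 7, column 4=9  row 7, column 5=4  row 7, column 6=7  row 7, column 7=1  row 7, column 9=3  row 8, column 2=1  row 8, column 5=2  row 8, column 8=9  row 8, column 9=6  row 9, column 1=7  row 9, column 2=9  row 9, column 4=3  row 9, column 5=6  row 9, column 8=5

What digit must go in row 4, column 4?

Cell row 4, column 4 itself could take any of {1, 8} by direct elimination.
Consider where 1 can go in column 4.
row 1, column 4 is out (box 2 already has a 1).
row 5, column 4 is out (row 5 already has a 1).
row 8, column 4 is out (row 8 already has a 1).
So the only cell in column 4 that can hold 1 is row 4, column 4.
Therefore row 4, column 4 = 1.

1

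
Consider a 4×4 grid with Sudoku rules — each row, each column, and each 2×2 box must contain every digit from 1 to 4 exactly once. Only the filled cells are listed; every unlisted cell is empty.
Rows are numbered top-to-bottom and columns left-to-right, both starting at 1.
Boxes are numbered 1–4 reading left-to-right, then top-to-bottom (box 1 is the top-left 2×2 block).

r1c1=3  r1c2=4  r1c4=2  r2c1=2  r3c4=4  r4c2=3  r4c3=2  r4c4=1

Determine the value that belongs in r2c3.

4

Cell r2c3 itself could take any of {1, 3, 4} by direct elimination.
Consider where 4 can go in column 3.
r1c3 is out (row 1 already has a 4).
r3c3 is out (row 3 already has a 4).
So the only cell in column 3 that can hold 4 is r2c3.
Therefore r2c3 = 4.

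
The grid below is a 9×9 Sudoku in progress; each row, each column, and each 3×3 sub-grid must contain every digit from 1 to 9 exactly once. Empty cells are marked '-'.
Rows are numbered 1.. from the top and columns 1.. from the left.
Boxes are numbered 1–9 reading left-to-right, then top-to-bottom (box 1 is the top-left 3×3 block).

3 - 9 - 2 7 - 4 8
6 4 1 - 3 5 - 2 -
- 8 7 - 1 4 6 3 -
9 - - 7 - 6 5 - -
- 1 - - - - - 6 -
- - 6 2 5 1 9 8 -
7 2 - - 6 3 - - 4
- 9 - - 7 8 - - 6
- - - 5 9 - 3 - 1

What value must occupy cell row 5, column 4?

3

Cell row 5, column 4 itself could take any of {3, 4, 8, 9} by direct elimination.
Consider where 3 can go in box 5.
row 4, column 5 is out (column 5 already has a 3).
row 5, column 5 is out (column 5 already has a 3).
row 5, column 6 is out (column 6 already has a 3).
So the only cell in box 5 that can hold 3 is row 5, column 4.
Therefore row 5, column 4 = 3.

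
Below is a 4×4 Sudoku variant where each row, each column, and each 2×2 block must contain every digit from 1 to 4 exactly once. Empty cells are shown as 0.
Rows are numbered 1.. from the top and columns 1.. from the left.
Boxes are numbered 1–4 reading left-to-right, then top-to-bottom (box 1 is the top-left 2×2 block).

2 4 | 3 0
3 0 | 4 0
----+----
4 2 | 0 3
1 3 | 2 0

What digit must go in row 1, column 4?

Row 1 already contains {2, 3, 4}.
Column 4 already contains {3}.
Its 2×2 block (box 2) already contains {3, 4}.
The only value from 1–4 not eliminated is 1, so row 1, column 4 = 1.

1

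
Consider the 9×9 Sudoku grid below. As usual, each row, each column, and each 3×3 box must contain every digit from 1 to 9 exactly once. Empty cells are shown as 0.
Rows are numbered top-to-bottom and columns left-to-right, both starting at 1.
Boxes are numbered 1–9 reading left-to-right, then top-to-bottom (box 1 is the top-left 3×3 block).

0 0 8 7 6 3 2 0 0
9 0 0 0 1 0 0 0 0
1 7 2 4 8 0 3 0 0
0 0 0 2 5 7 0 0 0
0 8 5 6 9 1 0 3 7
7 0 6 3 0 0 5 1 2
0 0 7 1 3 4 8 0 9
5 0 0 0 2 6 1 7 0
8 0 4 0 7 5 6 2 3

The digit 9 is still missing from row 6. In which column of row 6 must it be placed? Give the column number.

2

Consider where 9 can go in row 6.
R6C5 is out (column 5 already has a 9).
R6C6 is out (box 5 already has a 9).
So the only cell in row 6 that can hold 9 is R6C2.
That is column 2.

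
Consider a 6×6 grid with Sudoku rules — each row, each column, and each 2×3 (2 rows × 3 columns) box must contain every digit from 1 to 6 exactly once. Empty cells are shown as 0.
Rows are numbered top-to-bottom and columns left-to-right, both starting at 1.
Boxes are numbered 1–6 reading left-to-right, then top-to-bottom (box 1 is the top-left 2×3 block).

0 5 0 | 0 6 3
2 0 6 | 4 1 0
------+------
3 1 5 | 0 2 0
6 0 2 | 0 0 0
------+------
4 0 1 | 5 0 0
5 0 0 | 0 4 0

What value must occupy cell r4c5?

Cell r4c5 itself could take any of {3, 5} by direct elimination.
Consider where 5 can go in column 5.
r5c5 is out (row 5 already has a 5).
So the only cell in column 5 that can hold 5 is r4c5.
Therefore r4c5 = 5.

5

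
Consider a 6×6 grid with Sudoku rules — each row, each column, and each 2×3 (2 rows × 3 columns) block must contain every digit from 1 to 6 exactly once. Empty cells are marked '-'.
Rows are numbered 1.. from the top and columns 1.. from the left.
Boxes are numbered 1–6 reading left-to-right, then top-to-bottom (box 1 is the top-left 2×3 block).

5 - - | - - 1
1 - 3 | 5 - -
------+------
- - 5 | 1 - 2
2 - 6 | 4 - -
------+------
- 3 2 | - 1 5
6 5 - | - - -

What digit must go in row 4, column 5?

Cell row 4, column 5 itself could take any of {3, 5} by direct elimination.
Consider where 5 can go in column 5.
row 1, column 5 is out (row 1 already has a 5).
row 2, column 5 is out (row 2 already has a 5).
row 3, column 5 is out (row 3 already has a 5).
row 6, column 5 is out (row 6 already has a 5).
So the only cell in column 5 that can hold 5 is row 4, column 5.
Therefore row 4, column 5 = 5.

5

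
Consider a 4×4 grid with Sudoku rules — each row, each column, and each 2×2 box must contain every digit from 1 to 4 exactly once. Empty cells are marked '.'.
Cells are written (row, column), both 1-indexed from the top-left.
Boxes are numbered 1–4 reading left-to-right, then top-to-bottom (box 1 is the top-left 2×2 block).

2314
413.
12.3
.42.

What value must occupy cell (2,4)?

2

Row 2 already contains {1, 3, 4}.
Column 4 already contains {3, 4}.
Its 2×2 block (box 2) already contains {1, 3, 4}.
The only value from 1–4 not eliminated is 2, so (2,4) = 2.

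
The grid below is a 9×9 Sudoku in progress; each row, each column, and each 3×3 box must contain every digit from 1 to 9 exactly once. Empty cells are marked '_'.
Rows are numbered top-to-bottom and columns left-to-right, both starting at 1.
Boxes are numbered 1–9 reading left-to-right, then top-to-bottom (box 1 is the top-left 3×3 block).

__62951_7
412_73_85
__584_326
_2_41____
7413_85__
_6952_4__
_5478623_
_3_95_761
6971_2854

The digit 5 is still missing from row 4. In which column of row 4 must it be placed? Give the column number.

1

Consider where 5 can go in row 4.
R4C3 is out (column 3 already has a 5).
R4C6 is out (column 6 already has a 5).
R4C7 is out (column 7 already has a 5).
R4C8 is out (column 8 already has a 5).
R4C9 is out (column 9 already has a 5).
So the only cell in row 4 that can hold 5 is R4C1.
That is column 1.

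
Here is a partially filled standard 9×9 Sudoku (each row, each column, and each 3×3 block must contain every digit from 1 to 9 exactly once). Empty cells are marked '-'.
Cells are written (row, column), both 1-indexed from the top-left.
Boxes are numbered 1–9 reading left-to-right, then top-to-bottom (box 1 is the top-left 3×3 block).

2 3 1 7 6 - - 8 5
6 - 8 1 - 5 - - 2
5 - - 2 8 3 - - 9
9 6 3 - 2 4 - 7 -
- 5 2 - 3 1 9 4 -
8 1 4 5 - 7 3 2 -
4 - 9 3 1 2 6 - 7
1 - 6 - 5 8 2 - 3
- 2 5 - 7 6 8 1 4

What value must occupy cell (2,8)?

3

Row 2 already contains {1, 2, 5, 6, 8}.
Column 8 already contains {1, 2, 4, 7, 8}.
Its 3×3 block (box 3) already contains {2, 5, 8, 9}.
The only value from 1–9 not eliminated is 3, so (2,8) = 3.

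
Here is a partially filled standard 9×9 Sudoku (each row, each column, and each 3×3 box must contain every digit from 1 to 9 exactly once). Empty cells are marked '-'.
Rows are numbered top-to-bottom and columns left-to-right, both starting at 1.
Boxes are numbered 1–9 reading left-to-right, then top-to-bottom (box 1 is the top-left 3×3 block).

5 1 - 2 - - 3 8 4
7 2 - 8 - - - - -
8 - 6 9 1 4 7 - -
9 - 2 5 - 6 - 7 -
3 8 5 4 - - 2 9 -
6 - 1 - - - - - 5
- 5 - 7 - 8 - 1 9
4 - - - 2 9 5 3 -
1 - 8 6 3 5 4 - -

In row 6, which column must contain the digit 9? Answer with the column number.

5

Consider where 9 can go in row 6.
r6c2 is out (box 4 already has a 9).
r6c4 is out (column 4 already has a 9).
r6c6 is out (column 6 already has a 9).
r6c7 is out (box 6 already has a 9).
r6c8 is out (column 8 already has a 9).
So the only cell in row 6 that can hold 9 is r6c5.
That is column 5.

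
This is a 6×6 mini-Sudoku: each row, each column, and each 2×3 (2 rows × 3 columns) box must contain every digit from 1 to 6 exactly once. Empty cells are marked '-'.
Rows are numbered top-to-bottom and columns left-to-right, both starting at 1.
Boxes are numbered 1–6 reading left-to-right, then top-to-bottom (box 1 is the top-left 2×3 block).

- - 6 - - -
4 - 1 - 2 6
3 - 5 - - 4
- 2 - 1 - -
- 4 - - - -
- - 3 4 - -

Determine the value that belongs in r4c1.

Row 4 already contains {1, 2}.
Column 1 already contains {3, 4}.
Its 2×3 block (box 3) already contains {2, 3, 5}.
The only value from 1–6 not eliminated is 6, so r4c1 = 6.

6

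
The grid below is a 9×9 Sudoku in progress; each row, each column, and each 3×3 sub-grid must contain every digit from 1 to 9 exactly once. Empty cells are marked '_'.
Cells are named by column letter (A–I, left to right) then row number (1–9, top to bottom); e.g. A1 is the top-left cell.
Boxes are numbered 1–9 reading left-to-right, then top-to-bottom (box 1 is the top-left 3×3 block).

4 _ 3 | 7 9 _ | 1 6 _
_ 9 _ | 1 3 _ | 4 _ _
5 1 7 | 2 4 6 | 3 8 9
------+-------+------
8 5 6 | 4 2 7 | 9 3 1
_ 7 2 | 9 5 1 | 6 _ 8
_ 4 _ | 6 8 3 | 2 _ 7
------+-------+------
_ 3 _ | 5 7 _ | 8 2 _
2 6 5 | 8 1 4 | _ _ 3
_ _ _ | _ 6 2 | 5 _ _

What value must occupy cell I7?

6

Cell I7 itself could take any of {4, 6} by direct elimination.
Consider where 6 can go in box 9.
G8 is out (row 8 already has a 6).
H8 is out (row 8 already has a 6).
H9 is out (row 9 already has a 6).
I9 is out (row 9 already has a 6).
So the only cell in box 9 that can hold 6 is I7.
Therefore I7 = 6.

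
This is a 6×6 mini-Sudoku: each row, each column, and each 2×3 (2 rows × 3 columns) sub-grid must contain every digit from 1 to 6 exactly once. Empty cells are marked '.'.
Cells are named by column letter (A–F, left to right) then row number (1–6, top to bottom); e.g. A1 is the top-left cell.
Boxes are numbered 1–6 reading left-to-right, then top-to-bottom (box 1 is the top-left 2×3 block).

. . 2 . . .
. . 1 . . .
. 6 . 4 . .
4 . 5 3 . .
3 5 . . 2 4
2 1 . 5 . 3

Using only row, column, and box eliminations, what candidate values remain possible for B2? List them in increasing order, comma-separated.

Row 2 already contains {1}.
Column B already contains {1, 5, 6}.
Its 2×3 block (box 1) already contains {1, 2}.
Removing those from 1–6 leaves {3, 4} as the candidates for B2.

3,4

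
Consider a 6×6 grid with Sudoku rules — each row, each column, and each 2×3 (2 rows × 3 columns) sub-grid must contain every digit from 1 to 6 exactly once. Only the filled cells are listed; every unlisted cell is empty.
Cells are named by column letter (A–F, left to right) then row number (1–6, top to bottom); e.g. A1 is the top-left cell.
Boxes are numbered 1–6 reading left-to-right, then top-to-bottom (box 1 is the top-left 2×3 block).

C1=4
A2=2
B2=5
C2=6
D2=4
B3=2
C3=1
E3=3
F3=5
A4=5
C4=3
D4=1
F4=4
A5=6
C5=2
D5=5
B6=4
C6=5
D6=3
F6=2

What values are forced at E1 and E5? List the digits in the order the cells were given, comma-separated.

For E1:
  Consider where 5 can go in box 2.
  D1 is out (column D already has a 5).
  F1 is out (column F already has a 5).
  E2 is out (row 2 already has a 5).
  F2 is out (row 2 already has a 5).
  So the only cell in box 2 that can hold 5 is E1.
  So E1 = 5.
For E5:
  Consider where 4 can go in column E.
  E1 is out (row 1 already has a 4).
  E2 is out (row 2 already has a 4).
  E4 is out (row 4 already has a 4).
  E6 is out (row 6 already has a 4).
  So the only cell in column E that can hold 4 is E5.
  So E5 = 4.

5,4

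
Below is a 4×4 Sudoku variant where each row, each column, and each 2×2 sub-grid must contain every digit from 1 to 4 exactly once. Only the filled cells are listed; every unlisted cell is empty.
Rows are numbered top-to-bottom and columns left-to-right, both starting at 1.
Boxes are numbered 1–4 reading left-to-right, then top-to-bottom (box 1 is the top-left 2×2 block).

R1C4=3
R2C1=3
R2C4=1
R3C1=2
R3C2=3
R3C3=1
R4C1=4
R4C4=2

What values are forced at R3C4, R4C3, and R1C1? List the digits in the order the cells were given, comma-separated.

4,3,1

For R3C4:
  Row 3 already contains {1, 2, 3}.
  Column 4 already contains {1, 2, 3}.
  Its 2×2 block (box 4) already contains {1, 2}.
  The only value from 1–4 not eliminated is 4, so R3C4 = 4.
For R4C3:
  Row 4 already contains {2, 4}.
  Column 3 already contains {1}.
  Its 2×2 block (box 4) already contains {1, 2}.
  The only value from 1–4 not eliminated is 3, so R4C3 = 3.
For R1C1:
  Row 1 already contains {3}.
  Column 1 already contains {2, 3, 4}.
  Its 2×2 block (box 1) already contains {3}.
  The only value from 1–4 not eliminated is 1, so R1C1 = 1.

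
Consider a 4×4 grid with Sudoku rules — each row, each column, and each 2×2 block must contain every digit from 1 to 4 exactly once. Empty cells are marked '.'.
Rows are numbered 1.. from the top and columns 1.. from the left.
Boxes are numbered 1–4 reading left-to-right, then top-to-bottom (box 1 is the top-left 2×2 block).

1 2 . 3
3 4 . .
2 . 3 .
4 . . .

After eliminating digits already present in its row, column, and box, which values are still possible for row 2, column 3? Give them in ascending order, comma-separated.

1,2

Row 2 already contains {3, 4}.
Column 3 already contains {3}.
Its 2×2 block (box 2) already contains {3}.
Removing those from 1–4 leaves {1, 2} as the candidates for row 2, column 3.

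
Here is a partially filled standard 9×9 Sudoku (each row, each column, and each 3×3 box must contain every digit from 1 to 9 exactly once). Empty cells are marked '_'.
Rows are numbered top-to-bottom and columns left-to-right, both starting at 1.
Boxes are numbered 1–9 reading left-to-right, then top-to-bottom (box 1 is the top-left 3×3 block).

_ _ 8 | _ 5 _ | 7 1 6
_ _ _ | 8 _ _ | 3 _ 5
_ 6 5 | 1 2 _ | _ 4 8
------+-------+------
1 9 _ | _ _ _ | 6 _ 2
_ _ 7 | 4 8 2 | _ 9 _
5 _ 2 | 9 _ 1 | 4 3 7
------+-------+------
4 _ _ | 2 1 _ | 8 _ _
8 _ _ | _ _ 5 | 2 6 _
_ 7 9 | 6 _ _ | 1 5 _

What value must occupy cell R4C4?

Cell R4C4 itself could take any of {3, 5, 7} by direct elimination.
Consider where 5 can go in column 4.
R1C4 is out (row 1 already has a 5).
R8C4 is out (row 8 already has a 5).
So the only cell in column 4 that can hold 5 is R4C4.
Therefore R4C4 = 5.

5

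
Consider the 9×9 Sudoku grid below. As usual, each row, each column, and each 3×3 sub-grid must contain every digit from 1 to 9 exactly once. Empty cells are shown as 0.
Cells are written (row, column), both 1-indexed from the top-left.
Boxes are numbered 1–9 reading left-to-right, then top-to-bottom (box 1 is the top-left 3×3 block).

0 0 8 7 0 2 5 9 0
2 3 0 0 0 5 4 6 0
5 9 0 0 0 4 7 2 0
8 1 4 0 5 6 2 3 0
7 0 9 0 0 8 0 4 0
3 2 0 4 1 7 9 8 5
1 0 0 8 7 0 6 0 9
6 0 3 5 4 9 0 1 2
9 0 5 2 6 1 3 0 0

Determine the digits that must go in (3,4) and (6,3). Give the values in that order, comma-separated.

6,6

For (3,4):
  Consider where 6 can go in box 2.
  (1,5) is out (column 5 already has a 6).
  (2,4) is out (row 2 already has a 6).
  (2,5) is out (row 2 already has a 6).
  (3,5) is out (column 5 already has a 6).
  So the only cell in box 2 that can hold 6 is (3,4).
  So (3,4) = 6.
For (6,3):
  Row 6 already contains {1, 2, 3, 4, 5, 7, 8, 9}.
  Column 3 already contains {3, 4, 5, 8, 9}.
  Its 3×3 block (box 4) already contains {1, 2, 3, 4, 7, 8, 9}.
  The only value from 1–9 not eliminated is 6, so (6,3) = 6.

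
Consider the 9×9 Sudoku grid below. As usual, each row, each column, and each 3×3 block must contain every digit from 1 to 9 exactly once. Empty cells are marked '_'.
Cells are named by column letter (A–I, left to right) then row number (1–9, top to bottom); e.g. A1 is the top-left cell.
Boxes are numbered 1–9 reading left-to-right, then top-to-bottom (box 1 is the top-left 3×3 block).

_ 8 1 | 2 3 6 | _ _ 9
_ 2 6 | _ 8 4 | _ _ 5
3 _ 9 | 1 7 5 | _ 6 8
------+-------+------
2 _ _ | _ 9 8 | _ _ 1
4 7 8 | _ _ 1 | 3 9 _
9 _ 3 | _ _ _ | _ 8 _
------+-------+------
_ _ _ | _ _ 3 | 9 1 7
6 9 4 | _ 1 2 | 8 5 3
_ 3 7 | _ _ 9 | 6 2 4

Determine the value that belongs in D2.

Row 2 already contains {2, 4, 5, 6, 8}.
Column D already contains {1, 2}.
Its 3×3 block (box 2) already contains {1, 2, 3, 4, 5, 6, 7, 8}.
The only value from 1–9 not eliminated is 9, so D2 = 9.

9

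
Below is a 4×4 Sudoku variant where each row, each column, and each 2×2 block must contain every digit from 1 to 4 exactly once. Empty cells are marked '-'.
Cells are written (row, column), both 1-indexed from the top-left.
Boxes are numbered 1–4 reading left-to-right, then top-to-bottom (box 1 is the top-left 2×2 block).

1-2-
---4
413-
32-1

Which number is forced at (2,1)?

2

Row 2 already contains {4}.
Column 1 already contains {1, 3, 4}.
Its 2×2 block (box 1) already contains {1}.
The only value from 1–4 not eliminated is 2, so (2,1) = 2.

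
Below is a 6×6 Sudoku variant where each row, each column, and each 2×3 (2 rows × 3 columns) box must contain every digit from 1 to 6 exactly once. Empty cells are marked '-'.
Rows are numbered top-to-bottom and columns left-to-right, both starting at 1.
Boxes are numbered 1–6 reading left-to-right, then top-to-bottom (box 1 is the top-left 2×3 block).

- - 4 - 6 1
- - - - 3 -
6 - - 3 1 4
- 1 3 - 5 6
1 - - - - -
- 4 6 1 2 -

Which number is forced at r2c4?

4

Cell r2c4 itself could take any of {2, 4, 5} by direct elimination.
Consider where 4 can go in box 2.
r1c4 is out (row 1 already has a 4).
r2c6 is out (column 6 already has a 4).
So the only cell in box 2 that can hold 4 is r2c4.
Therefore r2c4 = 4.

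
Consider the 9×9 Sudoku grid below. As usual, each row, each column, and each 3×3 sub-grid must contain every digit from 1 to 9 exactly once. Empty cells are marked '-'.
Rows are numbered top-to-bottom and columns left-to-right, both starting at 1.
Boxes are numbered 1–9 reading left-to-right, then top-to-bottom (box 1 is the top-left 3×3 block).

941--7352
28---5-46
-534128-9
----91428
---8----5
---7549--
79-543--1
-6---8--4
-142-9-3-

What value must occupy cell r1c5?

Cell r1c5 itself could take any of {6, 8} by direct elimination.
Consider where 8 can go in box 2.
r1c4 is out (column 4 already has a 8).
r2c4 is out (row 2 already has a 8).
r2c5 is out (row 2 already has a 8).
So the only cell in box 2 that can hold 8 is r1c5.
Therefore r1c5 = 8.

8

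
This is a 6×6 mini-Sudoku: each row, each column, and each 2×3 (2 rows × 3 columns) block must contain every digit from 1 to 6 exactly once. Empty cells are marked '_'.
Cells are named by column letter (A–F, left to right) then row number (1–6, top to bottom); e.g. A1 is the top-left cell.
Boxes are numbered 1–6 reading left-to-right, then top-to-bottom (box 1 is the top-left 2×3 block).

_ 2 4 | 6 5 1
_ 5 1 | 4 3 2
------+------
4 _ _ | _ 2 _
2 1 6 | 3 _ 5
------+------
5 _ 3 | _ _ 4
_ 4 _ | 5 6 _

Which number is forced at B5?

Row 5 already contains {3, 4, 5}.
Column B already contains {1, 2, 4, 5}.
Its 2×3 block (box 5) already contains {3, 4, 5}.
The only value from 1–6 not eliminated is 6, so B5 = 6.

6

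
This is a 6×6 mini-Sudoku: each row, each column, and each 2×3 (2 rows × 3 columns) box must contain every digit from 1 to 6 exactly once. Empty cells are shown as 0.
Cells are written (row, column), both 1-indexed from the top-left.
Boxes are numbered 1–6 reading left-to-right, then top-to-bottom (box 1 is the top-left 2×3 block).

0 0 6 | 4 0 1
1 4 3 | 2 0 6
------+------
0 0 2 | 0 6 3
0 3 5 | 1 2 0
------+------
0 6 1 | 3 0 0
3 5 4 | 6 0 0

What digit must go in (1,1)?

Cell (1,1) itself could take any of {2, 5} by direct elimination.
Consider where 5 can go in column 1.
(3,1) is out (box 3 already has a 5).
(4,1) is out (row 4 already has a 5).
(5,1) is out (box 5 already has a 5).
So the only cell in column 1 that can hold 5 is (1,1).
Therefore (1,1) = 5.

5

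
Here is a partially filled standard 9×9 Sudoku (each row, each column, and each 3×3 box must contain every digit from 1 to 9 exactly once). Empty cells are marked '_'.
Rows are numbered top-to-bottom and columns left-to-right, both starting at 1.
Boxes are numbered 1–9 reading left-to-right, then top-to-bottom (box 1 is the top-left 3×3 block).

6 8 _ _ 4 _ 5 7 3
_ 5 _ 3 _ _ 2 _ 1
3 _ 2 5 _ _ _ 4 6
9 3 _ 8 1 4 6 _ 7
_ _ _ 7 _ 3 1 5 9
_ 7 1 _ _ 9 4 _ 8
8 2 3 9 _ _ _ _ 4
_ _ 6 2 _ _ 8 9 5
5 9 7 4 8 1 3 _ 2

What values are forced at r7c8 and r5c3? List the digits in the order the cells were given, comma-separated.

1,8

For r7c8:
  Consider where 1 can go in column 8.
  r2c8 is out (row 2 already has a 1).
  r4c8 is out (row 4 already has a 1).
  r6c8 is out (row 6 already has a 1).
  r9c8 is out (row 9 already has a 1).
  So the only cell in column 8 that can hold 1 is r7c8.
  So r7c8 = 1.
For r5c3:
  Consider where 8 can go in box 4.
  r4c3 is out (row 4 already has a 8).
  r5c1 is out (column 1 already has a 8).
  r5c2 is out (column 2 already has a 8).
  r6c1 is out (row 6 already has a 8).
  So the only cell in box 4 that can hold 8 is r5c3.
  So r5c3 = 8.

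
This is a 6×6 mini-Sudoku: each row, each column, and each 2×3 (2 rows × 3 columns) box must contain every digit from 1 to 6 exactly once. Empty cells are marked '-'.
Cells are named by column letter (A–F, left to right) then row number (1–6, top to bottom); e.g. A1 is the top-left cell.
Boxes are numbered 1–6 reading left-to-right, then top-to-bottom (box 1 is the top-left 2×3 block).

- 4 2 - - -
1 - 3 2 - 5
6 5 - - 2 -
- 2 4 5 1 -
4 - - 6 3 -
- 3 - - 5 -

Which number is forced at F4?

Cell F4 itself could take any of {3, 6} by direct elimination.
Consider where 6 can go in box 4.
D3 is out (row 3 already has a 6).
F3 is out (row 3 already has a 6).
So the only cell in box 4 that can hold 6 is F4.
Therefore F4 = 6.

6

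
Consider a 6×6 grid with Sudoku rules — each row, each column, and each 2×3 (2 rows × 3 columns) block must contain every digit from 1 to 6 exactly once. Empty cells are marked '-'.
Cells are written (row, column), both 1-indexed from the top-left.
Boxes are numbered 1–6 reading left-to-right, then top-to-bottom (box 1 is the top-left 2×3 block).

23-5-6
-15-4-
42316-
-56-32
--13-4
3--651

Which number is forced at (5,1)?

Cell (5,1) itself could take any of {5, 6} by direct elimination.
Consider where 5 can go in row 5.
(5,2) is out (column 2 already has a 5).
(5,5) is out (column 5 already has a 5).
So the only cell in row 5 that can hold 5 is (5,1).
Therefore (5,1) = 5.

5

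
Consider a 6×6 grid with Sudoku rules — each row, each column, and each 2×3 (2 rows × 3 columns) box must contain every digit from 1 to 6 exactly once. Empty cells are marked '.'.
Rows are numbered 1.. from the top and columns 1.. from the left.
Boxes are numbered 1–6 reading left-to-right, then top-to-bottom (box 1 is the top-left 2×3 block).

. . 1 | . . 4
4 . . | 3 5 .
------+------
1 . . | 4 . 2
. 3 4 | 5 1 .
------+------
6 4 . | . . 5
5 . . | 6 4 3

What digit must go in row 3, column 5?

3

Cell row 3, column 5 itself could take any of {3, 6} by direct elimination.
Consider where 3 can go in column 5.
row 1, column 5 is out (box 2 already has a 3).
row 5, column 5 is out (box 6 already has a 3).
So the only cell in column 5 that can hold 3 is row 3, column 5.
Therefore row 3, column 5 = 3.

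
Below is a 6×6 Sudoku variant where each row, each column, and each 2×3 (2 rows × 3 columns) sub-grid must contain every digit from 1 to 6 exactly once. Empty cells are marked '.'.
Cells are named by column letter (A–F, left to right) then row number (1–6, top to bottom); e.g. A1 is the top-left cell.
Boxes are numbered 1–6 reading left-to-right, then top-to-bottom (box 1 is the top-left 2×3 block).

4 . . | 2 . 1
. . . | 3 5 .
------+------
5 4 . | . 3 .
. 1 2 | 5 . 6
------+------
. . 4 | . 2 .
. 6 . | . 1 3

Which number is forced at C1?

Cell C1 itself could take any of {3, 5, 6} by direct elimination.
Consider where 3 can go in column C.
C2 is out (row 2 already has a 3).
C3 is out (row 3 already has a 3).
C6 is out (row 6 already has a 3).
So the only cell in column C that can hold 3 is C1.
Therefore C1 = 3.

3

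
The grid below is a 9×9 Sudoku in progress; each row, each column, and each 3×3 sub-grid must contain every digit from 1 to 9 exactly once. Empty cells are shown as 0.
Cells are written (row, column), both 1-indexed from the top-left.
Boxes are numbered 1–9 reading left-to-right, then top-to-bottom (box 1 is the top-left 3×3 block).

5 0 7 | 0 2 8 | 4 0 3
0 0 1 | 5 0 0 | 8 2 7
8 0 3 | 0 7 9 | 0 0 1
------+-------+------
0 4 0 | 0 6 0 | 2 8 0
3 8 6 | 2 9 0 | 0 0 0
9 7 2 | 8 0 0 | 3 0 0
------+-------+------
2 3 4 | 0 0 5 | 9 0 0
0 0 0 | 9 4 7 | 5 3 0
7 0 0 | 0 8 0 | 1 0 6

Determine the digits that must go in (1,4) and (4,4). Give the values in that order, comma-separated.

1,7

For (1,4):
  Consider where 1 can go in box 2.
  (2,5) is out (row 2 already has a 1).
  (2,6) is out (row 2 already has a 1).
  (3,4) is out (row 3 already has a 1).
  So the only cell in box 2 that can hold 1 is (1,4).
  So (1,4) = 1.
For (4,4):
  Consider where 7 can go in column 4.
  (1,4) is out (row 1 already has a 7).
  (3,4) is out (row 3 already has a 7).
  (7,4) is out (box 8 already has a 7).
  (9,4) is out (row 9 already has a 7).
  So the only cell in column 4 that can hold 7 is (4,4).
  So (4,4) = 7.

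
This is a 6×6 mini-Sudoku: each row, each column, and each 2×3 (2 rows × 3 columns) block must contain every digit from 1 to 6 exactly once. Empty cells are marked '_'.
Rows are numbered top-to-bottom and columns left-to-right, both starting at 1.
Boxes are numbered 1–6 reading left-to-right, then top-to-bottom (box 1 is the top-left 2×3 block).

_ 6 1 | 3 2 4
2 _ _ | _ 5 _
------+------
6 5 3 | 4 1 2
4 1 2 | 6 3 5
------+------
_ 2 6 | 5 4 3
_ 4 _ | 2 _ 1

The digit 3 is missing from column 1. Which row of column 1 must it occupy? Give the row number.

6

Consider where 3 can go in column 1.
r1c1 is out (row 1 already has a 3).
r5c1 is out (row 5 already has a 3).
So the only cell in column 1 that can hold 3 is r6c1.
That is row 6.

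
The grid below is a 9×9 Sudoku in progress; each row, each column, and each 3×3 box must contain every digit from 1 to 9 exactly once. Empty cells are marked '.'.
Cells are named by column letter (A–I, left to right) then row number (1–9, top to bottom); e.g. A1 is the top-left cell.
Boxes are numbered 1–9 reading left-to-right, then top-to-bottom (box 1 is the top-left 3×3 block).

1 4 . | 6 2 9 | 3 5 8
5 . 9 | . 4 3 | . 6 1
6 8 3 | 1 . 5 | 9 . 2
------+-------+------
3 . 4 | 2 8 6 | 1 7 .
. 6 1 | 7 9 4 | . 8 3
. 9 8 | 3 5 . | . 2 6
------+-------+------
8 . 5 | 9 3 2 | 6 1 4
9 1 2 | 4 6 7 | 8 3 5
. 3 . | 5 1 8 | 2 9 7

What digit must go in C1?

7

Row 1 already contains {1, 2, 3, 4, 5, 6, 8, 9}.
Column C already contains {1, 2, 3, 4, 5, 8, 9}.
Its 3×3 block (box 1) already contains {1, 3, 4, 5, 6, 8, 9}.
The only value from 1–9 not eliminated is 7, so C1 = 7.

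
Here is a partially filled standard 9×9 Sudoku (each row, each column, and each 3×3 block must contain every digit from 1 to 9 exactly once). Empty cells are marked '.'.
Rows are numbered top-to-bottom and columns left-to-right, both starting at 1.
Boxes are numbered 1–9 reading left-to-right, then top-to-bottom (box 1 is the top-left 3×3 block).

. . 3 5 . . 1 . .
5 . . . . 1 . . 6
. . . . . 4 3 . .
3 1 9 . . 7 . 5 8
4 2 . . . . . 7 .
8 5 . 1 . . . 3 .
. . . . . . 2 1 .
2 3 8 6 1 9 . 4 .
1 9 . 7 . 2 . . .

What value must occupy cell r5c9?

1

Cell r5c9 itself could take any of {1, 9} by direct elimination.
Consider where 1 can go in column 9.
r1c9 is out (row 1 already has a 1). r3c9 is out (box 3 already has a 1). r6c9 is out (row 6 already has a 1). r7c9 is out (row 7 already has a 1). The remaining empty cells in column 9 are similarly blocked.
So the only cell in column 9 that can hold 1 is r5c9.
Therefore r5c9 = 1.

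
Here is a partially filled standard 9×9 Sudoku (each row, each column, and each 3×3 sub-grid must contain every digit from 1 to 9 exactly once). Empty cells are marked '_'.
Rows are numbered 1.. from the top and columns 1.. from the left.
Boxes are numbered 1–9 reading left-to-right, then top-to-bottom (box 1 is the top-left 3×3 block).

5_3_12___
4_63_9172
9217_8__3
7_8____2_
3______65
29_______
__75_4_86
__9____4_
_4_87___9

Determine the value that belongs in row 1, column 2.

Cell row 1, column 2 itself could take any of {7, 8} by direct elimination.
Consider where 7 can go in row 1.
row 1, column 4 is out (column 4 already has a 7).
row 1, column 7 is out (box 3 already has a 7).
row 1, column 8 is out (column 8 already has a 7).
row 1, column 9 is out (box 3 already has a 7).
So the only cell in row 1 that can hold 7 is row 1, column 2.
Therefore row 1, column 2 = 7.

7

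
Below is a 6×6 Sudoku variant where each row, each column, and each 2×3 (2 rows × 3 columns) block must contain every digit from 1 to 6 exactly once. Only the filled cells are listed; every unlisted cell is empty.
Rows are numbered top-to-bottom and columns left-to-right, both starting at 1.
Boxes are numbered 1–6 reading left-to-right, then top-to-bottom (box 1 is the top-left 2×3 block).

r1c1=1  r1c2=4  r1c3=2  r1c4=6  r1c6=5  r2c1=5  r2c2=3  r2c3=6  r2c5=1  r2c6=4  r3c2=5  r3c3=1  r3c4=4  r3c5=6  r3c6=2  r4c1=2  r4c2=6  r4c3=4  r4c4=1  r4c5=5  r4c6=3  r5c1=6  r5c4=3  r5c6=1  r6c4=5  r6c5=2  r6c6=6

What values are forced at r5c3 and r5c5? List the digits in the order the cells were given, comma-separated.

5,4

For r5c3:
  Row 5 already contains {1, 3, 6}.
  Column 3 already contains {1, 2, 4, 6}.
  Its 2×3 block (box 5) already contains {6}.
  The only value from 1–6 not eliminated is 5, so r5c3 = 5.
For r5c5:
  Row 5 already contains {1, 3, 6}.
  Column 5 already contains {1, 2, 5, 6}.
  Its 2×3 block (box 6) already contains {1, 2, 3, 5, 6}.
  The only value from 1–6 not eliminated is 4, so r5c5 = 4.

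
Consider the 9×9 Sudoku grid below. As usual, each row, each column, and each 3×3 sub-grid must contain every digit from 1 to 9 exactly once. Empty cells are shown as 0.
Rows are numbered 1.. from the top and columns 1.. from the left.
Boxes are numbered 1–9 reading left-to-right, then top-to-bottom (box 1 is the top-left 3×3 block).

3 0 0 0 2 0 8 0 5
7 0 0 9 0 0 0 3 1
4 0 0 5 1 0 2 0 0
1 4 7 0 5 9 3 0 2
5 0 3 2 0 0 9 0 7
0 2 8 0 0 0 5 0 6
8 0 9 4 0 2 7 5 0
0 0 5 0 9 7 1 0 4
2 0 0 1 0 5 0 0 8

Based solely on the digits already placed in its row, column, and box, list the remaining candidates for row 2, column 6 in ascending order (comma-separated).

4,6,8

Row 2 already contains {1, 3, 7, 9}.
Column 6 already contains {2, 5, 7, 9}.
Its 3×3 block (box 2) already contains {1, 2, 5, 9}.
Removing those from 1–9 leaves {4, 6, 8} as the candidates for row 2, column 6.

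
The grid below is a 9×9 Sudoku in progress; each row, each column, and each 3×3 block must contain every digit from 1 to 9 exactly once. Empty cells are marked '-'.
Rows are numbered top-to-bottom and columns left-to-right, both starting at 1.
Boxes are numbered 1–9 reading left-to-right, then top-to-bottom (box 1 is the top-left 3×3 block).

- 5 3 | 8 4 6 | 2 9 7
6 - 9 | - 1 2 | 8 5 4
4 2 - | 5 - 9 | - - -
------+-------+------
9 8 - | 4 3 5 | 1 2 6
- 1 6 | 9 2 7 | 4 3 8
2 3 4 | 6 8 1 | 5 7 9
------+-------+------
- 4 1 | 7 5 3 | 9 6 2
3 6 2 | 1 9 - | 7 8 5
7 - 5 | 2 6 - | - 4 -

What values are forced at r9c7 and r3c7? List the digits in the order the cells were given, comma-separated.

For r9c7:
  Row 9 already contains {2, 4, 5, 6, 7}.
  Column 7 already contains {1, 2, 4, 5, 7, 8, 9}.
  Its 3×3 block (box 9) already contains {2, 4, 5, 6, 7, 8, 9}.
  The only value from 1–9 not eliminated is 3, so r9c7 = 3.
For r3c7:
  Consider where 6 can go in row 3.
  r3c3 is out (column 3 already has a 6).
  r3c5 is out (column 5 already has a 6).
  r3c8 is out (column 8 already has a 6).
  r3c9 is out (column 9 already has a 6).
  So the only cell in row 3 that can hold 6 is r3c7.
  So r3c7 = 6.

3,6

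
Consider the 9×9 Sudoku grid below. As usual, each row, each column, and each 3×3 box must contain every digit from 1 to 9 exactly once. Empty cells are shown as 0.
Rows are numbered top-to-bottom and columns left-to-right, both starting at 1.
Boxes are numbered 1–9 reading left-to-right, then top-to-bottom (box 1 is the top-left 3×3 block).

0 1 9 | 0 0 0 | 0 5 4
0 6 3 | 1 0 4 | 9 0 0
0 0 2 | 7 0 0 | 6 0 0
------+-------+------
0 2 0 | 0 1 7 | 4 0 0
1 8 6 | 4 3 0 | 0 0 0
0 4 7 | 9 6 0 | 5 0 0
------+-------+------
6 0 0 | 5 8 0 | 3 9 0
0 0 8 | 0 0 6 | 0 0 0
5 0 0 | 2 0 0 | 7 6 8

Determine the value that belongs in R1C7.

8

Cell R1C7 itself could take any of {2, 8} by direct elimination.
Consider where 8 can go in column 7.
R5C7 is out (row 5 already has a 8).
R8C7 is out (row 8 already has a 8).
So the only cell in column 7 that can hold 8 is R1C7.
Therefore R1C7 = 8.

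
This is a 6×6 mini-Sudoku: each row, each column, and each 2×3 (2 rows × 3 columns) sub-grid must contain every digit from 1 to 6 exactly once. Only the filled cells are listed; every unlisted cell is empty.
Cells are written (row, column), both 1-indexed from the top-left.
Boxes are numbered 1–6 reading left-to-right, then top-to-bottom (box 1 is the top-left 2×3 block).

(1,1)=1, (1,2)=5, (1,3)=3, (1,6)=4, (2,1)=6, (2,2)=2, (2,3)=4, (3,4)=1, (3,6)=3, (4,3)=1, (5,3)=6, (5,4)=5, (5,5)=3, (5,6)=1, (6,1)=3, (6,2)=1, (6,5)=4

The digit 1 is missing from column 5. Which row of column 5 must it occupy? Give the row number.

2

Consider where 1 can go in column 5.
(1,5) is out (row 1 already has a 1).
(3,5) is out (row 3 already has a 1).
(4,5) is out (row 4 already has a 1).
So the only cell in column 5 that can hold 1 is (2,5).
That is row 2.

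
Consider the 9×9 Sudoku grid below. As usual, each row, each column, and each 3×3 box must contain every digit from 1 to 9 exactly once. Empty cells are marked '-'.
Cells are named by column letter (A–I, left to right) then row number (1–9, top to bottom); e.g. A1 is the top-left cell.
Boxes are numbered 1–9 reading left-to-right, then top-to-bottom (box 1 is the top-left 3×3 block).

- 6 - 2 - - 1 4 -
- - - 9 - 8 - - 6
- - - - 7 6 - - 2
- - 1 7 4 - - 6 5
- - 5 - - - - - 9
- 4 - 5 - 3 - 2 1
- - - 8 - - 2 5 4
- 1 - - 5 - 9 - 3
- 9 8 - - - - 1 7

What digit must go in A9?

5

Cell A9 itself could take any of {2, 3, 4, 5, 6} by direct elimination.
Consider where 5 can go in row 9.
D9 is out (column D already has a 5).
E9 is out (column E already has a 5).
F9 is out (box 8 already has a 5).
G9 is out (box 9 already has a 5).
So the only cell in row 9 that can hold 5 is A9.
Therefore A9 = 5.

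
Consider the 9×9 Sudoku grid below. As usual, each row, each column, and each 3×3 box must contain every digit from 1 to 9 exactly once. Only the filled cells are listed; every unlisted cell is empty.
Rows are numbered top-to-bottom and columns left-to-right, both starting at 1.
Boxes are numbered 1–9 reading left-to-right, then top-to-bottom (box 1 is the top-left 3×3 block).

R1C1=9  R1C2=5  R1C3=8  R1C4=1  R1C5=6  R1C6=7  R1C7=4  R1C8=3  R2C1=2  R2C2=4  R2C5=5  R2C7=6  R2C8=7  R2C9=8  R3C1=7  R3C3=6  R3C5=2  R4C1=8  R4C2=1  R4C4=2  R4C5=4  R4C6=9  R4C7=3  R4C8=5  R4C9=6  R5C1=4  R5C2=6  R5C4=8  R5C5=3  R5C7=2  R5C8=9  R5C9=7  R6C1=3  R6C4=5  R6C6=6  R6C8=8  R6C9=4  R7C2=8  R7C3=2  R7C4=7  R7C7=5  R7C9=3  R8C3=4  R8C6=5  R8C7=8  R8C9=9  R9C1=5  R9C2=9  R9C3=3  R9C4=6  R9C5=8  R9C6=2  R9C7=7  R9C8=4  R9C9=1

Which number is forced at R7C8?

Row 7 already contains {2, 3, 5, 7, 8}.
Column 8 already contains {3, 4, 5, 7, 8, 9}.
Its 3×3 block (box 9) already contains {1, 3, 4, 5, 7, 8, 9}.
The only value from 1–9 not eliminated is 6, so R7C8 = 6.

6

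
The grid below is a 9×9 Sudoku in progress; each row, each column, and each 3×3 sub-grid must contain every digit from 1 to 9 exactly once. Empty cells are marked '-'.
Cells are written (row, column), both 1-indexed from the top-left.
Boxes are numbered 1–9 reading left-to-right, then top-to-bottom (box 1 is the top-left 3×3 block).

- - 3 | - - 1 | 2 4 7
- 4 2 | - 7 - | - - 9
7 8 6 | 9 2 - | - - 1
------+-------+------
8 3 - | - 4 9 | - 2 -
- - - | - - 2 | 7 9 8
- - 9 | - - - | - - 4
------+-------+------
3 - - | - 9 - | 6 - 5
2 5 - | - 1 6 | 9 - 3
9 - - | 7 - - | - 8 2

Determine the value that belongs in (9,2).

Cell (9,2) itself could take any of {1, 6} by direct elimination.
Consider where 6 can go in box 7.
(7,2) is out (row 7 already has a 6).
(7,3) is out (row 7 already has a 6).
(8,3) is out (row 8 already has a 6).
(9,3) is out (column 3 already has a 6).
So the only cell in box 7 that can hold 6 is (9,2).
Therefore (9,2) = 6.

6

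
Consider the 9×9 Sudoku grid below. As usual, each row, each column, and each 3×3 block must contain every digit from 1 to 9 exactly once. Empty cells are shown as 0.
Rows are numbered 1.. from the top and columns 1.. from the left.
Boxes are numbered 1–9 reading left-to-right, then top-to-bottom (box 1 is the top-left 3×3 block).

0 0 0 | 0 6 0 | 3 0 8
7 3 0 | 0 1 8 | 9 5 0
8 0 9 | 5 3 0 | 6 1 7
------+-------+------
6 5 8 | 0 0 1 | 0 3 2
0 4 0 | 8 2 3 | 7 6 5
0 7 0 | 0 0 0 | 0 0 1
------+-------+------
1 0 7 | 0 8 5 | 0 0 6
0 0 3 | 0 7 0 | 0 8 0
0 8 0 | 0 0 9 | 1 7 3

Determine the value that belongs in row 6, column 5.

5

Cell row 6, column 5 itself could take any of {4, 5, 9} by direct elimination.
Consider where 5 can go in box 5.
row 4, column 4 is out (row 4 already has a 5).
row 4, column 5 is out (row 4 already has a 5).
row 6, column 4 is out (column 4 already has a 5).
row 6, column 6 is out (column 6 already has a 5).
So the only cell in box 5 that can hold 5 is row 6, column 5.
Therefore row 6, column 5 = 5.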